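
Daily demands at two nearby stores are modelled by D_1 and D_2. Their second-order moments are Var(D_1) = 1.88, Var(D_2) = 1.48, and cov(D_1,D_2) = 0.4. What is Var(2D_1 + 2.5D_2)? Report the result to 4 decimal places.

20.7700

Var(2D_1 + 2.5D_2) = (2)²·Var(D_1) + (2.5)²·Var(D_2) + 2·(2)·(2.5)·cov(D_1,D_2)
= 4·1.88 + 6.25·1.48 + 10·0.4 = 20.77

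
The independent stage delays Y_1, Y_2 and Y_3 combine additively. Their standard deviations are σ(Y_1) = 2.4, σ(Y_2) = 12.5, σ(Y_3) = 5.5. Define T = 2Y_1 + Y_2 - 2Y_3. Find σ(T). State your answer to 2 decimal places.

17.33

V(Y_1) = 5.76, V(Y_2) = 156.25, V(Y_3) = 30.25
By independence, V(T) = (2)²V(Y_1) + (1)²V(Y_2) + (-2)²V(Y_3)
= (2)²·5.76 + (1)²·156.25 + (-2)²·30.25 = 300.29
σ(T) = √300.29 ≈ 17.33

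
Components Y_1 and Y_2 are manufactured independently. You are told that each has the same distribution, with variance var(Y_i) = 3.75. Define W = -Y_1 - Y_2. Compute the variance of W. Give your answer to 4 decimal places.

7.5000

By independence, var(W) = (-1)²var(Y_1) + (-1)²var(Y_2)
= (-1)²·3.75 + (-1)²·3.75 = 7.5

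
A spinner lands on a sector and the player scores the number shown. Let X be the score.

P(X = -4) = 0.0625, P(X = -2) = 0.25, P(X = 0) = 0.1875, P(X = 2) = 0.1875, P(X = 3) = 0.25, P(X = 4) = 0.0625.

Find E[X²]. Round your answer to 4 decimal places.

E[X²] = (-4)²(0.0625) + (-2)²(0.25) + (0)²(0.1875) + (2)²(0.1875) + (3)²(0.25) + (4)²(0.0625) = 6

6.0000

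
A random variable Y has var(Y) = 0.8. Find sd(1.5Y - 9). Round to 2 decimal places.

1.34

var(1.5Y - 9) = (1.5)²·0.8 = 1.8
sd(1.5Y - 9) = √1.8 ≈ 1.34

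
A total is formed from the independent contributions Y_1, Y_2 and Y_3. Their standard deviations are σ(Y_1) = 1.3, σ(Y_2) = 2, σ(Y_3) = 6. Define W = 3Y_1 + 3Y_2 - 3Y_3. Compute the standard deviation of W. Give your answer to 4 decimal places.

19.3703

V(Y_1) = 1.69, V(Y_2) = 4, V(Y_3) = 36
By independence, V(W) = (3)²V(Y_1) + (3)²V(Y_2) + (-3)²V(Y_3)
= (3)²·1.69 + (3)²·4 + (-3)²·36 = 375.21
σ(W) = √375.21 ≈ 19.3703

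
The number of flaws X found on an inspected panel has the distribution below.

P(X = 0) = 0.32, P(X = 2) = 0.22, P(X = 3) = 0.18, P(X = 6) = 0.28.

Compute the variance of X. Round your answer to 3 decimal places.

E[X] = (0)(0.32) + (2)(0.22) + (3)(0.18) + (6)(0.28) = 2.66
E[X²] = (0)²(0.32) + (2)²(0.22) + (3)²(0.18) + (6)²(0.28) = 12.58
V(X) = E[X²] − (E[X])² = 12.58 − (2.66)² = 5.5044

5.504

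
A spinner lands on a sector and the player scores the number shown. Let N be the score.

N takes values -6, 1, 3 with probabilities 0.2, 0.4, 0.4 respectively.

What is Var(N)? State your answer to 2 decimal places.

11.04

E[N] = (-6)(0.2) + (1)(0.4) + (3)(0.4) = 0.4
E[N²] = (-6)²(0.2) + (1)²(0.4) + (3)²(0.4) = 11.2
Var(N) = E[N²] − (E[N])² = 11.2 − (0.4)² = 11.04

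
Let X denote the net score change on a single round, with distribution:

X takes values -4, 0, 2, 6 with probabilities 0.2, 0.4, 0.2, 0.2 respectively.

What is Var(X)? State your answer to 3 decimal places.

E[X] = (-4)(0.2) + (0)(0.4) + (2)(0.2) + (6)(0.2) = 0.8
E[X²] = (-4)²(0.2) + (0)²(0.4) + (2)²(0.2) + (6)²(0.2) = 11.2
Var(X) = E[X²] − (E[X])² = 11.2 − (0.8)² = 10.56

10.560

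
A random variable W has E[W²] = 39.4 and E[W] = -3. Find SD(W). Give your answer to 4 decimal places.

Var(W) = 39.4 − (-3)² = 30.4
SD(W) = √30.4 ≈ 5.5136

5.5136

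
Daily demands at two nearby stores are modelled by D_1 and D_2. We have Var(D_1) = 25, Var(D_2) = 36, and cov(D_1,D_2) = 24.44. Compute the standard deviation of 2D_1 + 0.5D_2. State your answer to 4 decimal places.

Var(2D_1 + 0.5D_2) = (2)²·Var(D_1) + (0.5)²·Var(D_2) + 2·(2)·(0.5)·cov(D_1,D_2)
= 4·25 + 0.25·36 + 2·24.44 = 157.88
σ(2D_1 + 0.5D_2) = √157.88 ≈ 12.5650

12.5650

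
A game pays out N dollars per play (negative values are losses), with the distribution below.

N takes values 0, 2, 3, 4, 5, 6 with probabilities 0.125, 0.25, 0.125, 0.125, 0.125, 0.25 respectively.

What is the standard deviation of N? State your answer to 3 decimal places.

2.000

E[N] = (0)(0.125) + (2)(0.25) + (3)(0.125) + (4)(0.125) + (5)(0.125) + (6)(0.25) = 3.5
E[N²] = (0)²(0.125) + (2)²(0.25) + (3)²(0.125) + (4)²(0.125) + (5)²(0.125) + (6)²(0.25) = 16.25
V(N) = E[N²] − (E[N])² = 16.25 − (3.5)² = 4
sd(N) = √4 ≈ 2.000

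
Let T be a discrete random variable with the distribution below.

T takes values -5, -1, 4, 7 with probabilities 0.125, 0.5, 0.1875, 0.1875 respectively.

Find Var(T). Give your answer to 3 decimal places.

14.934

E[T] = (-5)(0.125) + (-1)(0.5) + (4)(0.1875) + (7)(0.1875) = 0.9375
E[T²] = (-5)²(0.125) + (-1)²(0.5) + (4)²(0.1875) + (7)²(0.1875) = 15.8125
Var(T) = E[T²] − (E[T])² = 15.8125 − (0.9375)² = 14.93359375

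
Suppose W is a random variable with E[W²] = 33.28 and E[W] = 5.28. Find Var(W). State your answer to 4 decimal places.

5.4016

Var(W) = 33.28 − (5.28)² = 5.4016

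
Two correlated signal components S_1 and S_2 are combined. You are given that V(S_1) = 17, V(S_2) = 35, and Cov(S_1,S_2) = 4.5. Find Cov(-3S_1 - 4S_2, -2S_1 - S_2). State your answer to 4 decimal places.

Cov(-3S_1 - 4S_2, -2S_1 - S_2) = (-3)(-2)V(S_1) + (-4)(-1)V(S_2) + [(-3)(-1) + (-4)(-2)]Cov(S_1,S_2)
= 6·17 + 4·35 + 11·4.5 = 291.5

291.5000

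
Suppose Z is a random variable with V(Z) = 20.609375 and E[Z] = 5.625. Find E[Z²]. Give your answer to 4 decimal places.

52.2500

E[Z²] = V(Z) + (E[Z])² = 20.609375 + (5.625)² = 52.25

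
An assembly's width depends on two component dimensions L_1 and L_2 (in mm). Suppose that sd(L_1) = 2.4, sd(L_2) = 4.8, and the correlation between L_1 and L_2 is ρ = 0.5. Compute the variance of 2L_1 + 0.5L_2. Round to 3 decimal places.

Var(L_1) = (2.4)² = 5.76;  Var(L_2) = (4.8)² = 23.04
cov(L_1,L_2) = ρ·sd(L_1)·sd(L_2) = 0.5·2.4·4.8 = 5.76
Var(2L_1 + 0.5L_2) = (2)²·Var(L_1) + (0.5)²·Var(L_2) + 2·(2)·(0.5)·cov(L_1,L_2)
= 4·5.76 + 0.25·23.04 + 2·5.76 = 40.32

40.320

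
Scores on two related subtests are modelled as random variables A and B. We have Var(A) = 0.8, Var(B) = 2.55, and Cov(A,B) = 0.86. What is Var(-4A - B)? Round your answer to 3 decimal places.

22.230

Var(-4A - B) = (-4)²·Var(A) + (-1)²·Var(B) + 2·(-4)·(-1)·Cov(A,B)
= 16·0.8 + 1·2.55 + 8·0.86 = 22.23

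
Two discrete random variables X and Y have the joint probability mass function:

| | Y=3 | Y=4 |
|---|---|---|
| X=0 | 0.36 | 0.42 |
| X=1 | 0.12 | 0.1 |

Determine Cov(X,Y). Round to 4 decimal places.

-0.0144

E[X] = 0.22,  E[Y] = 3.52
E[XY] = 0.76
Cov(X,Y) = E[XY] − E[X]E[Y] = 0.76 − (0.22)(3.52) = -0.0144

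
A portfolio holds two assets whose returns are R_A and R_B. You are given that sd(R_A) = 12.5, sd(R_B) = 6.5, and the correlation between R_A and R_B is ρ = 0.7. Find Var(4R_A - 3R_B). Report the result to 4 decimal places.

1515.2500

Var(R_A) = (12.5)² = 156.25;  Var(R_B) = (6.5)² = 42.25
Cov(R_A,R_B) = ρ·sd(R_A)·sd(R_B) = 0.7·12.5·6.5 = 56.875
Var(4R_A - 3R_B) = (4)²·Var(R_A) + (-3)²·Var(R_B) + 2·(4)·(-3)·Cov(R_A,R_B)
= 16·156.25 + 9·42.25 + -24·56.875 = 1515.25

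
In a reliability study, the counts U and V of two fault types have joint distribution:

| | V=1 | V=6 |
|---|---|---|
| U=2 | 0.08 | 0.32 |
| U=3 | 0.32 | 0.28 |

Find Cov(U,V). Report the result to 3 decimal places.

E[U] = 2.6,  E[V] = 4
E[UV] = 10
Cov(U,V) = E[UV] − E[U]E[V] = 10 − (2.6)(4) = -0.4

-0.400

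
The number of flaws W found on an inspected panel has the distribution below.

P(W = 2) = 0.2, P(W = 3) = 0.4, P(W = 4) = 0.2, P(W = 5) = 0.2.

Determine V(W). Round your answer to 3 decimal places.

E[W] = (2)(0.2) + (3)(0.4) + (4)(0.2) + (5)(0.2) = 3.4
E[W²] = (2)²(0.2) + (3)²(0.4) + (4)²(0.2) + (5)²(0.2) = 12.6
V(W) = E[W²] − (E[W])² = 12.6 − (3.4)² = 1.04

1.040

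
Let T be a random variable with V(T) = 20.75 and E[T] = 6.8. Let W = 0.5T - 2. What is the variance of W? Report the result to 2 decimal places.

5.19

V(0.5T - 2) = (0.5)²·V(T) = 0.25·20.75 = 5.1875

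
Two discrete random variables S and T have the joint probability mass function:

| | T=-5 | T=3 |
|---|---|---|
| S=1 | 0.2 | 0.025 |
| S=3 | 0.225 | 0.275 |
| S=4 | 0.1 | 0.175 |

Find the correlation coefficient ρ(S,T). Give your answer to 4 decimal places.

E[S] = 2.825,  E[T] = -1.2
E[ST] = -1.725
Cov(S,T) = E[ST] − E[S]E[T] = -1.725 − (2.825)(-1.2) = 1.665
var(S) = 1.144375,  var(T) = 15.96
ρ = 1.665 / √(1.144375·15.96) ≈ 0.3896

0.3896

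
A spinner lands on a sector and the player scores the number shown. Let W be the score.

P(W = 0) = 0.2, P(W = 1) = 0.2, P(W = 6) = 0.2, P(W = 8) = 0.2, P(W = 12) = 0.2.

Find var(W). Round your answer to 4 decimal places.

E[W] = (0)(0.2) + (1)(0.2) + (6)(0.2) + (8)(0.2) + (12)(0.2) = 5.4
E[W²] = (0)²(0.2) + (1)²(0.2) + (6)²(0.2) + (8)²(0.2) + (12)²(0.2) = 49
var(W) = E[W²] − (E[W])² = 49 − (5.4)² = 19.84

19.8400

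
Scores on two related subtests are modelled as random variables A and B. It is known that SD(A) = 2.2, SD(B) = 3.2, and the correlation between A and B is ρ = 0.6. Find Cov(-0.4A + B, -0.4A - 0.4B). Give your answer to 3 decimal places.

-4.335

var(A) = (2.2)² = 4.84;  var(B) = (3.2)² = 10.24
Cov(A,B) = ρ·SD(A)·SD(B) = 0.6·2.2·3.2 = 4.224
Cov(-0.4A + B, -0.4A - 0.4B) = (-0.4)(-0.4)var(A) + (1)(-0.4)var(B) + [(-0.4)(-0.4) + (1)(-0.4)]Cov(A,B)
= 0.16·4.84 + -0.4·10.24 + -0.24·4.224 = -4.33536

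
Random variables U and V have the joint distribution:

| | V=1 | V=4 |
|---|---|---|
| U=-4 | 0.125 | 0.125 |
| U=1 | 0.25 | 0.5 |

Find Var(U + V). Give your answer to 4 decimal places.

E[U] = -0.25,  E[V] = 2.875,  E[UV] = -0.25
Var(U) = 4.75 − (-0.25)² = 4.6875;  Var(V) = 10.375 − (2.875)² = 2.109375
Cov(U,V) = -0.25 − (-0.25)(2.875) = 0.46875
Var(U + V) = (1)²·4.6875 + (1)²·2.109375 + 2·(1)·(1)·0.46875 = 7.734375

7.7344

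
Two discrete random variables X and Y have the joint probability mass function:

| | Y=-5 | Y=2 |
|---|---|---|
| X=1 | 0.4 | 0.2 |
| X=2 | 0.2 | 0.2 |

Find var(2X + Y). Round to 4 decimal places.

E[X] = 1.4,  E[Y] = -2.2,  E[XY] = -2.8
var(X) = 2.2 − (1.4)² = 0.24;  var(Y) = 16.6 − (-2.2)² = 11.76
Cov(X,Y) = -2.8 − (1.4)(-2.2) = 0.28
var(2X + Y) = (2)²·0.24 + (1)²·11.76 + 2·(2)·(1)·0.28 = 13.84

13.8400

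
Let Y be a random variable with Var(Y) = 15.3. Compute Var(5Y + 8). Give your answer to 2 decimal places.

Var(5Y + 8) = (5)²·Var(Y) = 25·15.3 = 382.5

382.50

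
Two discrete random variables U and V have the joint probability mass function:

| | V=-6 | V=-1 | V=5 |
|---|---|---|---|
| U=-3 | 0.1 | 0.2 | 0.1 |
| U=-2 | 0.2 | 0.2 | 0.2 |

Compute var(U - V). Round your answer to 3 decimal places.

E[U] = -2.4,  E[V] = -0.7,  E[UV] = 1.7
var(U) = 6 − (-2.4)² = 0.24;  var(V) = 18.7 − (-0.7)² = 18.21
cov(U,V) = 1.7 − (-2.4)(-0.7) = 0.02
var(U - V) = (1)²·0.24 + (-1)²·18.21 + 2·(1)·(-1)·0.02 = 18.41

18.410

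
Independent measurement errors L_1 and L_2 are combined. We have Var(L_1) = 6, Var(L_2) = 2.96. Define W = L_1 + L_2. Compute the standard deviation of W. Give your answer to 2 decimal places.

2.99

By independence, Var(W) = (1)²Var(L_1) + (1)²Var(L_2)
= (1)²·6 + (1)²·2.96 = 8.96
SD(W) = √8.96 ≈ 2.99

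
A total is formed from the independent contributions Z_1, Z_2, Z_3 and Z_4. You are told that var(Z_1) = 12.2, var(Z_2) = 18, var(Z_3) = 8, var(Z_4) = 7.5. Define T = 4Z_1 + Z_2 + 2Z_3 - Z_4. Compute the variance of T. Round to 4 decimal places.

252.7000

By independence, var(T) = (4)²var(Z_1) + (1)²var(Z_2) + (2)²var(Z_3) + (-1)²var(Z_4)
= (4)²·12.2 + (1)²·18 + (2)²·8 + (-1)²·7.5 = 252.7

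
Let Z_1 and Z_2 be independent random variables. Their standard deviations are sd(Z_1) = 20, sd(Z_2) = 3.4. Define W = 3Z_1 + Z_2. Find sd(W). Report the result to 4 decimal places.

60.0963

Var(Z_1) = 400, Var(Z_2) = 11.56
By independence, Var(W) = (3)²Var(Z_1) + (1)²Var(Z_2)
= (3)²·400 + (1)²·11.56 = 3611.56
sd(W) = √3611.56 ≈ 60.0963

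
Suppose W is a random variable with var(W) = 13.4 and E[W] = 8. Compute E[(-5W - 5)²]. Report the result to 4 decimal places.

E[-5W - 5] = -5·8 − 5 = -45
var(-5W - 5) = (-5)²·13.4 = 335
E[(-5W - 5)²] = var((-5W - 5)) + (E[(-5W - 5)])² = 335 + (-45)² = 2360

2360.0000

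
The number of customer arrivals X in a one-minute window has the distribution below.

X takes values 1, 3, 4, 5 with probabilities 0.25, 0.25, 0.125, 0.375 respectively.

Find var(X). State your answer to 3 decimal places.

2.484

E[X] = (1)(0.25) + (3)(0.25) + (4)(0.125) + (5)(0.375) = 3.375
E[X²] = (1)²(0.25) + (3)²(0.25) + (4)²(0.125) + (5)²(0.375) = 13.875
var(X) = E[X²] − (E[X])² = 13.875 − (3.375)² = 2.484375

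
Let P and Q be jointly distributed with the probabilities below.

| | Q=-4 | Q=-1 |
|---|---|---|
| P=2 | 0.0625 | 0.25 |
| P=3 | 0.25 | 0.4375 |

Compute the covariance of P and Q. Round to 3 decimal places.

-0.105

E[P] = 2.6875,  E[Q] = -1.9375
E[PQ] = -5.3125
Cov(P,Q) = E[PQ] − E[P]E[Q] = -5.3125 − (2.6875)(-1.9375) = -0.10546875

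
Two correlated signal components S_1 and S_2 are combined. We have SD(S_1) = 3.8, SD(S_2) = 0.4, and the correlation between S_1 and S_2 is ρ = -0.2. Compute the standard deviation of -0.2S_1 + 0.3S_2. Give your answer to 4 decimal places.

0.7928

V(S_1) = (3.8)² = 14.44;  V(S_2) = (0.4)² = 0.16
Cov(S_1,S_2) = ρ·SD(S_1)·SD(S_2) = -0.2·3.8·0.4 = -0.304
V(-0.2S_1 + 0.3S_2) = (-0.2)²·V(S_1) + (0.3)²·V(S_2) + 2·(-0.2)·(0.3)·Cov(S_1,S_2)
= 0.04·14.44 + 0.09·0.16 + -0.12·-0.304 = 0.62848
SD(-0.2S_1 + 0.3S_2) = √0.62848 ≈ 0.7928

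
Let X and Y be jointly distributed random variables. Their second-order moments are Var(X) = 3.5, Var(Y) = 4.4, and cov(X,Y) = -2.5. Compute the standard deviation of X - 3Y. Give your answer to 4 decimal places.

7.6223

Var(X - 3Y) = (1)²·Var(X) + (-3)²·Var(Y) + 2·(1)·(-3)·cov(X,Y)
= 1·3.5 + 9·4.4 + -6·-2.5 = 58.1
SD(X - 3Y) = √58.1 ≈ 7.6223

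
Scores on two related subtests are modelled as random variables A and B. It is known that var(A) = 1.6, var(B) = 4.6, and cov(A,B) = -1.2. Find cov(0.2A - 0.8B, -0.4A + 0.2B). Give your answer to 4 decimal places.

-1.2960

cov(0.2A - 0.8B, -0.4A + 0.2B) = (0.2)(-0.4)var(A) + (-0.8)(0.2)var(B) + [(0.2)(0.2) + (-0.8)(-0.4)]cov(A,B)
= -0.08·1.6 + -0.16·4.6 + 0.36·-1.2 = -1.296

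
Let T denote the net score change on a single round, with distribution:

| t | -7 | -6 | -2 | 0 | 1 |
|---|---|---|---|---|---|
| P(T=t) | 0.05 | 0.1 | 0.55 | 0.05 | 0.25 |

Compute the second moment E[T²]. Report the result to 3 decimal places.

8.500

E[T²] = (-7)²(0.05) + (-6)²(0.1) + (-2)²(0.55) + (0)²(0.05) + (1)²(0.25) = 8.5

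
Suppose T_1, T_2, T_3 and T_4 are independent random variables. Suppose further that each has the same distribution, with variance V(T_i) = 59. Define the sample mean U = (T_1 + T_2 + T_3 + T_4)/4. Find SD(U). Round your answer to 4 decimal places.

By independence, V(U) = (0.25)²V(T_1) + (0.25)²V(T_2) + (0.25)²V(T_3) + (0.25)²V(T_4)
= (0.25)²·59 + (0.25)²·59 + (0.25)²·59 + (0.25)²·59 = 14.75
SD(U) = √14.75 ≈ 3.8406

3.8406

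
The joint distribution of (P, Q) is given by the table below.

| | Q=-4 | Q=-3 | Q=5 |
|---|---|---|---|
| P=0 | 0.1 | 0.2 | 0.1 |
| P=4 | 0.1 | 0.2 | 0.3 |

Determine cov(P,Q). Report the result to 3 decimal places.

2.000

E[P] = 2.4,  E[Q] = 0
E[PQ] = 2
cov(P,Q) = E[PQ] − E[P]E[Q] = 2 − (2.4)(0) = 2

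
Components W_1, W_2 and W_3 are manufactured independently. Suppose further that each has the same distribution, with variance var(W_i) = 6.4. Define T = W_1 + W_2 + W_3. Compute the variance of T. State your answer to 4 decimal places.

By independence, var(T) = (1)²var(W_1) + (1)²var(W_2) + (1)²var(W_3)
= (1)²·6.4 + (1)²·6.4 + (1)²·6.4 = 19.2

19.2000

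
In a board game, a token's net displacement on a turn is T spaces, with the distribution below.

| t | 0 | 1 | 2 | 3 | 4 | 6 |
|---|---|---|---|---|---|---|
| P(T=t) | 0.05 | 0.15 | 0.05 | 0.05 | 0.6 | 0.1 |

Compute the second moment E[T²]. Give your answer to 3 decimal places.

E[T²] = (0)²(0.05) + (1)²(0.15) + (2)²(0.05) + (3)²(0.05) + (4)²(0.6) + (6)²(0.1) = 14

14.000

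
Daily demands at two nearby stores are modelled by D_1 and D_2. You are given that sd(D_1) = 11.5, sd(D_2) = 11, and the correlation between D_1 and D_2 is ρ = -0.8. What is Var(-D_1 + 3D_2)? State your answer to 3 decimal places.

1828.450

Var(D_1) = (11.5)² = 132.25;  Var(D_2) = (11)² = 121
Cov(D_1,D_2) = ρ·sd(D_1)·sd(D_2) = -0.8·11.5·11 = -101.2
Var(-D_1 + 3D_2) = (-1)²·Var(D_1) + (3)²·Var(D_2) + 2·(-1)·(3)·Cov(D_1,D_2)
= 1·132.25 + 9·121 + -6·-101.2 = 1828.45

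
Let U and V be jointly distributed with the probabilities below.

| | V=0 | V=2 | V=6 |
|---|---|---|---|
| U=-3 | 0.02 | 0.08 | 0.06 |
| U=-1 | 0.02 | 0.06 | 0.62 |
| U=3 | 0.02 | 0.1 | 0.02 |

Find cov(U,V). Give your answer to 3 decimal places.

-0.883

E[U] = -0.76,  E[V] = 4.68
E[UV] = -4.44
cov(U,V) = E[UV] − E[U]E[V] = -4.44 − (-0.76)(4.68) = -0.8832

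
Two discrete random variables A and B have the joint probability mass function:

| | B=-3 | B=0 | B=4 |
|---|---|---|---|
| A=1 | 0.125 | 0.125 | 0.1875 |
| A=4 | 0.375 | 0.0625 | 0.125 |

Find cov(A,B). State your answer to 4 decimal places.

-1.4531

E[A] = 2.6875,  E[B] = -0.25
E[AB] = -2.125
cov(A,B) = E[AB] − E[A]E[B] = -2.125 − (2.6875)(-0.25) = -1.453125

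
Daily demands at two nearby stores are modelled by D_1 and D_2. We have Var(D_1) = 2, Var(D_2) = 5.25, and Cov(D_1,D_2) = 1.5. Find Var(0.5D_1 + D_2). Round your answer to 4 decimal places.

Var(0.5D_1 + D_2) = (0.5)²·Var(D_1) + (1)²·Var(D_2) + 2·(0.5)·(1)·Cov(D_1,D_2)
= 0.25·2 + 1·5.25 + 1·1.5 = 7.25

7.2500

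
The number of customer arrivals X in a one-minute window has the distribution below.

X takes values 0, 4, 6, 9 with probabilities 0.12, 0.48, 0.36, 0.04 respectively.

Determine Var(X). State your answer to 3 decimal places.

4.166

E[X] = (0)(0.12) + (4)(0.48) + (6)(0.36) + (9)(0.04) = 4.44
E[X²] = (0)²(0.12) + (4)²(0.48) + (6)²(0.36) + (9)²(0.04) = 23.88
Var(X) = E[X²] − (E[X])² = 23.88 − (4.44)² = 4.1664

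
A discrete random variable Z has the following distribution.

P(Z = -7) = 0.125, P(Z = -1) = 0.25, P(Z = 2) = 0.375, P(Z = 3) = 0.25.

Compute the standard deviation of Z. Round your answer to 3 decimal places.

3.160

E[Z] = (-7)(0.125) + (-1)(0.25) + (2)(0.375) + (3)(0.25) = 0.375
E[Z²] = (-7)²(0.125) + (-1)²(0.25) + (2)²(0.375) + (3)²(0.25) = 10.125
V(Z) = E[Z²] − (E[Z])² = 10.125 − (0.375)² = 9.984375
SD(Z) = √9.984375 ≈ 3.160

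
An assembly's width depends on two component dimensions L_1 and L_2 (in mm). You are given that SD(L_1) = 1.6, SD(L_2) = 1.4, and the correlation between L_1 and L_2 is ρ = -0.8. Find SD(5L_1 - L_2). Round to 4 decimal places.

V(L_1) = (1.6)² = 2.56;  V(L_2) = (1.4)² = 1.96
cov(L_1,L_2) = ρ·SD(L_1)·SD(L_2) = -0.8·1.6·1.4 = -1.792
V(5L_1 - L_2) = (5)²·V(L_1) + (-1)²·V(L_2) + 2·(5)·(-1)·cov(L_1,L_2)
= 25·2.56 + 1·1.96 + -10·-1.792 = 83.88
SD(5L_1 - L_2) = √83.88 ≈ 9.1586

9.1586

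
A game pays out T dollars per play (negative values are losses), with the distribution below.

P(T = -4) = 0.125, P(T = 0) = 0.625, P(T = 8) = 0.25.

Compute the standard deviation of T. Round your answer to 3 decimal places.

3.969

E[T] = (-4)(0.125) + (0)(0.625) + (8)(0.25) = 1.5
E[T²] = (-4)²(0.125) + (0)²(0.625) + (8)²(0.25) = 18
var(T) = E[T²] − (E[T])² = 18 − (1.5)² = 15.75
SD(T) = √15.75 ≈ 3.969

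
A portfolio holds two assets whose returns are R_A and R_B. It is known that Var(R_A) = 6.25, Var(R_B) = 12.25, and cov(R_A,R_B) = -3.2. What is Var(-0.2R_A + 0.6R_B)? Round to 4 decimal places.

5.4280

Var(-0.2R_A + 0.6R_B) = (-0.2)²·Var(R_A) + (0.6)²·Var(R_B) + 2·(-0.2)·(0.6)·cov(R_A,R_B)
= 0.04·6.25 + 0.36·12.25 + -0.24·-3.2 = 5.428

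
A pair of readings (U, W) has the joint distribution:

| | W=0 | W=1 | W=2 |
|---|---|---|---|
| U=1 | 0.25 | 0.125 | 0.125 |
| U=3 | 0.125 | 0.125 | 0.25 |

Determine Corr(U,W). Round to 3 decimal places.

0.289

E[U] = 2,  E[W] = 1
E[UW] = 2.25
Cov(U,W) = E[UW] − E[U]E[W] = 2.25 − (2)(1) = 0.25
V(U) = 1,  V(W) = 0.75
ρ = 0.25 / √(1·0.75) ≈ 0.289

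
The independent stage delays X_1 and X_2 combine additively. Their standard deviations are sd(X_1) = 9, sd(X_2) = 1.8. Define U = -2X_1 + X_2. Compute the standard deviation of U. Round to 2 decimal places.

18.09

V(X_1) = 81, V(X_2) = 3.24
By independence, V(U) = (-2)²V(X_1) + (1)²V(X_2)
= (-2)²·81 + (1)²·3.24 = 327.24
sd(U) = √327.24 ≈ 18.09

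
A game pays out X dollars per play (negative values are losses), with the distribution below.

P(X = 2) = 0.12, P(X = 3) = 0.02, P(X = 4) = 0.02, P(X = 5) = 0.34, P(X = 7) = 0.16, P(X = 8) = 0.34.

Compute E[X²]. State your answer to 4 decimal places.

E[X²] = (2)²(0.12) + (3)²(0.02) + (4)²(0.02) + (5)²(0.34) + (7)²(0.16) + (8)²(0.34) = 39.08

39.0800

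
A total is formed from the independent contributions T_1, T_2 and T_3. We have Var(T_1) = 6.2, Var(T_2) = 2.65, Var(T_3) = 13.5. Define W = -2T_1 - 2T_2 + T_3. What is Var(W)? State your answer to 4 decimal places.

By independence, Var(W) = (-2)²Var(T_1) + (-2)²Var(T_2) + (1)²Var(T_3)
= (-2)²·6.2 + (-2)²·2.65 + (1)²·13.5 = 48.9

48.9000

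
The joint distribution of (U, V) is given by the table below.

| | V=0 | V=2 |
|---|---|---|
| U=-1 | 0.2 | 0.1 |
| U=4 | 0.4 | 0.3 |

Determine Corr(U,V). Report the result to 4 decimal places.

E[U] = 2.5,  E[V] = 0.8
E[UV] = 2.2
Cov(U,V) = E[UV] − E[U]E[V] = 2.2 − (2.5)(0.8) = 0.2
Var(U) = 5.25,  Var(V) = 0.96
ρ = 0.2 / √(5.25·0.96) ≈ 0.0891

0.0891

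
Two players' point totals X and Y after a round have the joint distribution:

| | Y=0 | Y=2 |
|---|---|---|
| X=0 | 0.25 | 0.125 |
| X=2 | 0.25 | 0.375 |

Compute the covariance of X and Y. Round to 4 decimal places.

0.2500

E[X] = 1.25,  E[Y] = 1
E[XY] = 1.5
Cov(X,Y) = E[XY] − E[X]E[Y] = 1.5 − (1.25)(1) = 0.25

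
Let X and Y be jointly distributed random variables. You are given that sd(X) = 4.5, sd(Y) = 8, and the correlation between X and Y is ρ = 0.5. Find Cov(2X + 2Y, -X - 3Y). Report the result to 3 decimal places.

-568.500

Var(X) = (4.5)² = 20.25;  Var(Y) = (8)² = 64
Cov(X,Y) = ρ·sd(X)·sd(Y) = 0.5·4.5·8 = 18
Cov(2X + 2Y, -X - 3Y) = (2)(-1)Var(X) + (2)(-3)Var(Y) + [(2)(-3) + (2)(-1)]Cov(X,Y)
= -2·20.25 + -6·64 + -8·18 = -568.5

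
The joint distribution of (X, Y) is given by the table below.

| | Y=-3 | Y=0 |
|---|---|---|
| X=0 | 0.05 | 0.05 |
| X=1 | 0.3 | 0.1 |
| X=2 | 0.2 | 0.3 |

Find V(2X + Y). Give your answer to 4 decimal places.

E[X] = 1.4,  E[Y] = -1.65,  E[XY] = -2.1
V(X) = 2.4 − (1.4)² = 0.44;  V(Y) = 4.95 − (-1.65)² = 2.2275
cov(X,Y) = -2.1 − (1.4)(-1.65) = 0.21
V(2X + Y) = (2)²·0.44 + (1)²·2.2275 + 2·(2)·(1)·0.21 = 4.8275

4.8275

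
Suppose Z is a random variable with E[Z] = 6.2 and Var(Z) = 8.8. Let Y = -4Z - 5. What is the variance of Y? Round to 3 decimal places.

140.800

Var(-4Z - 5) = (-4)²·Var(Z) = 16·8.8 = 140.8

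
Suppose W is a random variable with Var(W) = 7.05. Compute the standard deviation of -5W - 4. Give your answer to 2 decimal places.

13.28

Var(-5W - 4) = (-5)²·7.05 = 176.25
sd(-5W - 4) = √176.25 ≈ 13.28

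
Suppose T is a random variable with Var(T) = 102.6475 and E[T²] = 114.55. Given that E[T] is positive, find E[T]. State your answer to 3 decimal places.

3.450

(E[T])² = E[T²] − Var(T) = 114.55 − 102.6475 = 11.9025
E[T] = √11.9025 = 3.45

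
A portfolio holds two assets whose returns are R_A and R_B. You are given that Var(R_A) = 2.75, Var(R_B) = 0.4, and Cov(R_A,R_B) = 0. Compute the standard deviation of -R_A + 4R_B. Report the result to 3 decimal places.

Var(-R_A + 4R_B) = (-1)²·Var(R_A) + (4)²·Var(R_B) + 2·(-1)·(4)·Cov(R_A,R_B)
= 1·2.75 + 16·0.4 + -8·0 = 9.15
sd(-R_A + 4R_B) = √9.15 ≈ 3.025

3.025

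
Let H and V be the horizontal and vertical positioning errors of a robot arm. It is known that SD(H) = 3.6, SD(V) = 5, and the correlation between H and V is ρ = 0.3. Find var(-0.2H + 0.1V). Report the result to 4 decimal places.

0.5524

var(H) = (3.6)² = 12.96;  var(V) = (5)² = 25
Cov(H,V) = ρ·SD(H)·SD(V) = 0.3·3.6·5 = 5.4
var(-0.2H + 0.1V) = (-0.2)²·var(H) + (0.1)²·var(V) + 2·(-0.2)·(0.1)·Cov(H,V)
= 0.04·12.96 + 0.01·25 + -0.04·5.4 = 0.5524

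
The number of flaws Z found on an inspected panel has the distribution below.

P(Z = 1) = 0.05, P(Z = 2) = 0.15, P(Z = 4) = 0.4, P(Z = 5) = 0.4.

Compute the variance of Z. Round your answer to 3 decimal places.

1.448

E[Z] = (1)(0.05) + (2)(0.15) + (4)(0.4) + (5)(0.4) = 3.95
E[Z²] = (1)²(0.05) + (2)²(0.15) + (4)²(0.4) + (5)²(0.4) = 17.05
V(Z) = E[Z²] − (E[Z])² = 17.05 − (3.95)² = 1.4475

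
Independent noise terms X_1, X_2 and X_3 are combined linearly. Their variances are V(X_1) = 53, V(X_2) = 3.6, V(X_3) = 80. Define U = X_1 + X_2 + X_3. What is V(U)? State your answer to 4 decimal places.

136.6000

By independence, V(U) = (1)²V(X_1) + (1)²V(X_2) + (1)²V(X_3)
= (1)²·53 + (1)²·3.6 + (1)²·80 = 136.6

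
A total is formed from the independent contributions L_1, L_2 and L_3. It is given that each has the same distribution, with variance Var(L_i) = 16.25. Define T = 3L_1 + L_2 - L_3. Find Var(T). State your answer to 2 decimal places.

178.75

By independence, Var(T) = (3)²Var(L_1) + (1)²Var(L_2) + (-1)²Var(L_3)
= (3)²·16.25 + (1)²·16.25 + (-1)²·16.25 = 178.75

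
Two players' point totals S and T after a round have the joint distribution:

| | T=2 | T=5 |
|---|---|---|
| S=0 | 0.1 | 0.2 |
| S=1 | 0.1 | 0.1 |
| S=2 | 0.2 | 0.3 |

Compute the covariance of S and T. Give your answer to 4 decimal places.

E[S] = 1.2,  E[T] = 3.8
E[ST] = 4.5
cov(S,T) = E[ST] − E[S]E[T] = 4.5 − (1.2)(3.8) = -0.06

-0.0600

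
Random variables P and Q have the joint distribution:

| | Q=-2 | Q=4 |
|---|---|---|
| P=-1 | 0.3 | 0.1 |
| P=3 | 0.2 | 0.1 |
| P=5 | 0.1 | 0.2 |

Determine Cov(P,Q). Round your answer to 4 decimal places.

2.4000

E[P] = 2,  E[Q] = 0.4
E[PQ] = 3.2
Cov(P,Q) = E[PQ] − E[P]E[Q] = 3.2 − (2)(0.4) = 2.4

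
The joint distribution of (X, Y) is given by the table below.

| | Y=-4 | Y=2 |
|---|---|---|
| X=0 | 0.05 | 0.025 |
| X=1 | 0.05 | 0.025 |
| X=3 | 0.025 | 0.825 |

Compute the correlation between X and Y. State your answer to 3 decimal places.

E[X] = 2.625,  E[Y] = 1.25
E[XY] = 4.5
Cov(X,Y) = E[XY] − E[X]E[Y] = 4.5 − (2.625)(1.25) = 1.21875
Var(X) = 0.834375,  Var(Y) = 3.9375
ρ = 1.21875 / √(0.834375·3.9375) ≈ 0.672

0.672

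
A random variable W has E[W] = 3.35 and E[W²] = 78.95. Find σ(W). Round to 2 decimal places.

var(W) = 78.95 − (3.35)² = 67.7275
σ(W) = √67.7275 ≈ 8.23

8.23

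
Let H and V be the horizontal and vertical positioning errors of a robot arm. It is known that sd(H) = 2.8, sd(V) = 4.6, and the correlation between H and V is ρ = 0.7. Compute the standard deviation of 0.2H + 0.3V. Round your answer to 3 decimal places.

1.817

Var(H) = (2.8)² = 7.84;  Var(V) = (4.6)² = 21.16
cov(H,V) = ρ·sd(H)·sd(V) = 0.7·2.8·4.6 = 9.016
Var(0.2H + 0.3V) = (0.2)²·Var(H) + (0.3)²·Var(V) + 2·(0.2)·(0.3)·cov(H,V)
= 0.04·7.84 + 0.09·21.16 + 0.12·9.016 = 3.29992
sd(0.2H + 0.3V) = √3.29992 ≈ 1.817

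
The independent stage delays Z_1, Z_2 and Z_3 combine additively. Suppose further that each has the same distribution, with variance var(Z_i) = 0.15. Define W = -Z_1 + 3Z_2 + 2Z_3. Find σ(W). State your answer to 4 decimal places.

1.4491

By independence, var(W) = (-1)²var(Z_1) + (3)²var(Z_2) + (2)²var(Z_3)
= (-1)²·0.15 + (3)²·0.15 + (2)²·0.15 = 2.1
σ(W) = √2.1 ≈ 1.4491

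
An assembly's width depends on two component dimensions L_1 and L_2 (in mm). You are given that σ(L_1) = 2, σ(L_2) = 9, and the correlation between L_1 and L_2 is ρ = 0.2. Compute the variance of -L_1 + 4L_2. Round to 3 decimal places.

1271.200

Var(L_1) = (2)² = 4;  Var(L_2) = (9)² = 81
Cov(L_1,L_2) = ρ·σ(L_1)·σ(L_2) = 0.2·2·9 = 3.6
Var(-L_1 + 4L_2) = (-1)²·Var(L_1) + (4)²·Var(L_2) + 2·(-1)·(4)·Cov(L_1,L_2)
= 1·4 + 16·81 + -8·3.6 = 1271.2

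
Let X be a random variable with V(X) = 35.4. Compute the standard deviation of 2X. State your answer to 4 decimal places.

11.8996

V(2X) = (2)²·35.4 = 141.6
σ(2X) = √141.6 ≈ 11.8996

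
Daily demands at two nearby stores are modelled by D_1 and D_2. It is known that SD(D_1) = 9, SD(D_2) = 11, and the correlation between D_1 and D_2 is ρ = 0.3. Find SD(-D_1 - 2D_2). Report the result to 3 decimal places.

V(D_1) = (9)² = 81;  V(D_2) = (11)² = 121
Cov(D_1,D_2) = ρ·SD(D_1)·SD(D_2) = 0.3·9·11 = 29.7
V(-D_1 - 2D_2) = (-1)²·V(D_1) + (-2)²·V(D_2) + 2·(-1)·(-2)·Cov(D_1,D_2)
= 1·81 + 4·121 + 4·29.7 = 683.8
SD(-D_1 - 2D_2) = √683.8 ≈ 26.150

26.150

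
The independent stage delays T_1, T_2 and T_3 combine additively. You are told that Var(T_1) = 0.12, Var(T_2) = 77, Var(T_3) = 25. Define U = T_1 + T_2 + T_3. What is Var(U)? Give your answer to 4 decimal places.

By independence, Var(U) = (1)²Var(T_1) + (1)²Var(T_2) + (1)²Var(T_3)
= (1)²·0.12 + (1)²·77 + (1)²·25 = 102.12

102.1200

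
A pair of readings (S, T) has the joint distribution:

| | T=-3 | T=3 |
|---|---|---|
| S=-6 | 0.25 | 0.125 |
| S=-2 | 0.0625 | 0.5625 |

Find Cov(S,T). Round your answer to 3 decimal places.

3.188

E[S] = -3.5,  E[T] = 1.125
E[ST] = -0.75
Cov(S,T) = E[ST] − E[S]E[T] = -0.75 − (-3.5)(1.125) = 3.1875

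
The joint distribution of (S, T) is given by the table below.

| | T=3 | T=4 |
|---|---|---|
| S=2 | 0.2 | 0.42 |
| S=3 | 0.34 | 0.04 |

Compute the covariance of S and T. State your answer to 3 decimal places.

-0.135

E[S] = 2.38,  E[T] = 3.46
E[ST] = 8.1
Cov(S,T) = E[ST] − E[S]E[T] = 8.1 − (2.38)(3.46) = -0.1348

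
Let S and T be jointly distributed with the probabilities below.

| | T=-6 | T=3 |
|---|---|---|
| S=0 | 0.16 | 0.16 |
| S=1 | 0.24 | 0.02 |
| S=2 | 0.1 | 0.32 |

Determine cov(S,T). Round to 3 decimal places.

0.990

E[S] = 1.1,  E[T] = -1.5
E[ST] = -0.66
cov(S,T) = E[ST] − E[S]E[T] = -0.66 − (1.1)(-1.5) = 0.99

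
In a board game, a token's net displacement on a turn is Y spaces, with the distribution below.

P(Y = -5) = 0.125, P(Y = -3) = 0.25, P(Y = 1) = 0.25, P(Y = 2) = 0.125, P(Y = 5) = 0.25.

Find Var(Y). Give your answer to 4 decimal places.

12.2344

E[Y] = (-5)(0.125) + (-3)(0.25) + (1)(0.25) + (2)(0.125) + (5)(0.25) = 0.375
E[Y²] = (-5)²(0.125) + (-3)²(0.25) + (1)²(0.25) + (2)²(0.125) + (5)²(0.25) = 12.375
Var(Y) = E[Y²] − (E[Y])² = 12.375 − (0.375)² = 12.234375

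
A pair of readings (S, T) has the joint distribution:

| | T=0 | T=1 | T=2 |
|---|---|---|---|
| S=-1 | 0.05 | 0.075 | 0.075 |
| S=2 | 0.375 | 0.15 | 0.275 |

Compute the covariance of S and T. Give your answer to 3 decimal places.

-0.120

E[S] = 1.4,  E[T] = 0.925
E[ST] = 1.175
Cov(S,T) = E[ST] − E[S]E[T] = 1.175 − (1.4)(0.925) = -0.12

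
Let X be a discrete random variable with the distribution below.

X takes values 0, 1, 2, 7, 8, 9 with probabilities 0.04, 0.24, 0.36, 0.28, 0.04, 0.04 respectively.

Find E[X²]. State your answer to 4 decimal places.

21.2000

E[X²] = (0)²(0.04) + (1)²(0.24) + (2)²(0.36) + (7)²(0.28) + (8)²(0.04) + (9)²(0.04) = 21.2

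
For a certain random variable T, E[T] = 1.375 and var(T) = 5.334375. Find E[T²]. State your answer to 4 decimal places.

7.2250

E[T²] = var(T) + (E[T])² = 5.334375 + (1.375)² = 7.225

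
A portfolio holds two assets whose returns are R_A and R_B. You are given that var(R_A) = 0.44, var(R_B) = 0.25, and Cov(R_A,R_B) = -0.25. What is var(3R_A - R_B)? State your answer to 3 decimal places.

var(3R_A - R_B) = (3)²·var(R_A) + (-1)²·var(R_B) + 2·(3)·(-1)·Cov(R_A,R_B)
= 9·0.44 + 1·0.25 + -6·-0.25 = 5.71

5.710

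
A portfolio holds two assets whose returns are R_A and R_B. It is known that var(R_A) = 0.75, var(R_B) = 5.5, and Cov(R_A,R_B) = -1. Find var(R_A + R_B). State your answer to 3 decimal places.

4.250

var(R_A + R_B) = (1)²·var(R_A) + (1)²·var(R_B) + 2·(1)·(1)·Cov(R_A,R_B)
= 1·0.75 + 1·5.5 + 2·-1 = 4.25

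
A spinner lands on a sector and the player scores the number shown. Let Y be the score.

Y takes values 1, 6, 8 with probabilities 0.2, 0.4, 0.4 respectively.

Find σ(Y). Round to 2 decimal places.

2.56

E[Y] = (1)(0.2) + (6)(0.4) + (8)(0.4) = 5.8
E[Y²] = (1)²(0.2) + (6)²(0.4) + (8)²(0.4) = 40.2
V(Y) = E[Y²] − (E[Y])² = 40.2 − (5.8)² = 6.56
σ(Y) = √6.56 ≈ 2.56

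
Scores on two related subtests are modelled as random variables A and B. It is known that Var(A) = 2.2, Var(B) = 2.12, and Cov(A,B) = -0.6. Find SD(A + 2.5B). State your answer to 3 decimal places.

Var(A + 2.5B) = (1)²·Var(A) + (2.5)²·Var(B) + 2·(1)·(2.5)·Cov(A,B)
= 1·2.2 + 6.25·2.12 + 5·-0.6 = 12.45
SD(A + 2.5B) = √12.45 ≈ 3.528

3.528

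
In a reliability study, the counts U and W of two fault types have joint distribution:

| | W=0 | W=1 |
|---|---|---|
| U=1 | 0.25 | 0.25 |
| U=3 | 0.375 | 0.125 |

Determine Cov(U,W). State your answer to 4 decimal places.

E[U] = 2,  E[W] = 0.375
E[UW] = 0.625
Cov(U,W) = E[UW] − E[U]E[W] = 0.625 − (2)(0.375) = -0.125

-0.1250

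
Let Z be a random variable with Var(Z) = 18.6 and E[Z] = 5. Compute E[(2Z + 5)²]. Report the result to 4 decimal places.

299.4000

E[2Z + 5] = 2·5 + 5 = 15
Var(2Z + 5) = (2)²·18.6 = 74.4
E[(2Z + 5)²] = Var((2Z + 5)) + (E[(2Z + 5)])² = 74.4 + (15)² = 299.4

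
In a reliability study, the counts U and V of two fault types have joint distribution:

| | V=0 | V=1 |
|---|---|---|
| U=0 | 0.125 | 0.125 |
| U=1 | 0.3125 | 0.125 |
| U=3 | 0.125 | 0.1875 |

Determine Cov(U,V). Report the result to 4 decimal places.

0.0859

E[U] = 1.375,  E[V] = 0.4375
E[UV] = 0.6875
Cov(U,V) = E[UV] − E[U]E[V] = 0.6875 − (1.375)(0.4375) = 0.0859375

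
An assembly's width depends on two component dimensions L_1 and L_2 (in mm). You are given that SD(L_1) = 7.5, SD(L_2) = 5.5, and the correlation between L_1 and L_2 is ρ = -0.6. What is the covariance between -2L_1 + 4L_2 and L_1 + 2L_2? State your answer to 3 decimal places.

129.500

V(L_1) = (7.5)² = 56.25;  V(L_2) = (5.5)² = 30.25
Cov(L_1,L_2) = ρ·SD(L_1)·SD(L_2) = -0.6·7.5·5.5 = -24.75
Cov(-2L_1 + 4L_2, L_1 + 2L_2) = (-2)(1)V(L_1) + (4)(2)V(L_2) + [(-2)(2) + (4)(1)]Cov(L_1,L_2)
= -2·56.25 + 8·30.25 + 0·-24.75 = 129.5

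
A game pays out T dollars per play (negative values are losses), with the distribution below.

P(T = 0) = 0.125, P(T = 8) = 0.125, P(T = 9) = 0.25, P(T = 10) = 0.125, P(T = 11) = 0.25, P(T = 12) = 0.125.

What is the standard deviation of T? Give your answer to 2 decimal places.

3.53

E[T] = (0)(0.125) + (8)(0.125) + (9)(0.25) + (10)(0.125) + (11)(0.25) + (12)(0.125) = 8.75
E[T²] = (0)²(0.125) + (8)²(0.125) + (9)²(0.25) + (10)²(0.125) + (11)²(0.25) + (12)²(0.125) = 89
var(T) = E[T²] − (E[T])² = 89 − (8.75)² = 12.4375
σ(T) = √12.4375 ≈ 3.53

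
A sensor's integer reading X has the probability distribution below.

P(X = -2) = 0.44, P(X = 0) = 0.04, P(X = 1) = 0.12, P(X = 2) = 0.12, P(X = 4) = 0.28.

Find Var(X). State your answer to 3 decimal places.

E[X] = (-2)(0.44) + (0)(0.04) + (1)(0.12) + (2)(0.12) + (4)(0.28) = 0.6
E[X²] = (-2)²(0.44) + (0)²(0.04) + (1)²(0.12) + (2)²(0.12) + (4)²(0.28) = 6.84
Var(X) = E[X²] − (E[X])² = 6.84 − (0.6)² = 6.48

6.480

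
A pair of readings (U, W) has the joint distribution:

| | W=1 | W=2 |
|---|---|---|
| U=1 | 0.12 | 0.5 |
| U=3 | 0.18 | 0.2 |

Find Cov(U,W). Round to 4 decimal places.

E[U] = 1.76,  E[W] = 1.7
E[UW] = 2.86
Cov(U,W) = E[UW] − E[U]E[W] = 2.86 − (1.76)(1.7) = -0.132

-0.1320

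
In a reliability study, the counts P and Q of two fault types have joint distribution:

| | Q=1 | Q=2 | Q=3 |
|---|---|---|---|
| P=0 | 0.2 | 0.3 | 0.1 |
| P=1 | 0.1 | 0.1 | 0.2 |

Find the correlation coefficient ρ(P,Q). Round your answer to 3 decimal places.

E[P] = 0.4,  E[Q] = 2
E[PQ] = 0.9
Cov(P,Q) = E[PQ] − E[P]E[Q] = 0.9 − (0.4)(2) = 0.1
V(P) = 0.24,  V(Q) = 0.6
ρ = 0.1 / √(0.24·0.6) ≈ 0.264

0.264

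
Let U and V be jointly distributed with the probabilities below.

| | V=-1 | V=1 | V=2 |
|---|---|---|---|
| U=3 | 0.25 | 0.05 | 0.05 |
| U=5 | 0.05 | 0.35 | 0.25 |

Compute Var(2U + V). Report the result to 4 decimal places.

7.8100

E[U] = 4.3,  E[V] = 0.7,  E[UV] = 3.7
Var(U) = 19.4 − (4.3)² = 0.91;  Var(V) = 1.9 − (0.7)² = 1.41
Cov(U,V) = 3.7 − (4.3)(0.7) = 0.69
Var(2U + V) = (2)²·0.91 + (1)²·1.41 + 2·(2)·(1)·0.69 = 7.81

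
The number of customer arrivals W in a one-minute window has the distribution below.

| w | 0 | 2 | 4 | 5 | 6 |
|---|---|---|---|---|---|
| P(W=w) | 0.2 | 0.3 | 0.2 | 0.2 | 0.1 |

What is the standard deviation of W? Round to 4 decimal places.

E[W] = (0)(0.2) + (2)(0.3) + (4)(0.2) + (5)(0.2) + (6)(0.1) = 3
E[W²] = (0)²(0.2) + (2)²(0.3) + (4)²(0.2) + (5)²(0.2) + (6)²(0.1) = 13
V(W) = E[W²] − (E[W])² = 13 − (3)² = 4
σ(W) = √4 ≈ 2.0000

2.0000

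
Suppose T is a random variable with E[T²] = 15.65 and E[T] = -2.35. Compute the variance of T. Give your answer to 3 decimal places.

V(T) = 15.65 − (-2.35)² = 10.1275

10.128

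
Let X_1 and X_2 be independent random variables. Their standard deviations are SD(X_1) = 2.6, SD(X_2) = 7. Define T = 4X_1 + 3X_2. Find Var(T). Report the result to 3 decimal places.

549.160

Var(X_1) = 6.76, Var(X_2) = 49
By independence, Var(T) = (4)²Var(X_1) + (3)²Var(X_2)
= (4)²·6.76 + (3)²·49 = 549.16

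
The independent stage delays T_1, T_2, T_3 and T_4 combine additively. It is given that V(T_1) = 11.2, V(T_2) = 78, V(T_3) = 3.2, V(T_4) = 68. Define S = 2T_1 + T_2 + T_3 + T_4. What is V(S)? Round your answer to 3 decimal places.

By independence, V(S) = (2)²V(T_1) + (1)²V(T_2) + (1)²V(T_3) + (1)²V(T_4)
= (2)²·11.2 + (1)²·78 + (1)²·3.2 + (1)²·68 = 194

194.000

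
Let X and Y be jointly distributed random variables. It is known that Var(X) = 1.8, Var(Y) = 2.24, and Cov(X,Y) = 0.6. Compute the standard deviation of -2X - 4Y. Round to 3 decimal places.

Var(-2X - 4Y) = (-2)²·Var(X) + (-4)²·Var(Y) + 2·(-2)·(-4)·Cov(X,Y)
= 4·1.8 + 16·2.24 + 16·0.6 = 52.64
sd(-2X - 4Y) = √52.64 ≈ 7.255

7.255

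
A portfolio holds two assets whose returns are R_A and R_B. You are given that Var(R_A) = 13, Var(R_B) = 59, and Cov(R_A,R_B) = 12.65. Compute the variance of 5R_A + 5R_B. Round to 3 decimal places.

Var(5R_A + 5R_B) = (5)²·Var(R_A) + (5)²·Var(R_B) + 2·(5)·(5)·Cov(R_A,R_B)
= 25·13 + 25·59 + 50·12.65 = 2432.5

2432.500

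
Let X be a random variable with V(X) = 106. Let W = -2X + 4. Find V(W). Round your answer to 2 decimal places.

V(-2X + 4) = (-2)²·V(X) = 4·106 = 424

424.00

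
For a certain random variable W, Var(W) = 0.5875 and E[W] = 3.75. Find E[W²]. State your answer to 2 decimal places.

E[W²] = Var(W) + (E[W])² = 0.5875 + (3.75)² = 14.65

14.65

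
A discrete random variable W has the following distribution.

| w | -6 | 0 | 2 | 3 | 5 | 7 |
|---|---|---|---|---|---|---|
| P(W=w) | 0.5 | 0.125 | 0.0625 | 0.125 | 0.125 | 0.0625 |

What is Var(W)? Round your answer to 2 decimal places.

23.50

E[W] = (-6)(0.5) + (0)(0.125) + (2)(0.0625) + (3)(0.125) + (5)(0.125) + (7)(0.0625) = -1.4375
E[W²] = (-6)²(0.5) + (0)²(0.125) + (2)²(0.0625) + (3)²(0.125) + (5)²(0.125) + (7)²(0.0625) = 25.5625
Var(W) = E[W²] − (E[W])² = 25.5625 − (-1.4375)² = 23.49609375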